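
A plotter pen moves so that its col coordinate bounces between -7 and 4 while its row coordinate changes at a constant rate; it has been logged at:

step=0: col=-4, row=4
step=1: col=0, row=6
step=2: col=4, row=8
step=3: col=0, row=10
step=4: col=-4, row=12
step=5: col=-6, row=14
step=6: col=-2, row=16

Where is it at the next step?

col=2, row=18

The col coordinate travels 4 per step and bounces off the walls at -7 and 4.
  step 7: -2 → 2
The row coordinate changes by +2 each step: at step 7 it is 18.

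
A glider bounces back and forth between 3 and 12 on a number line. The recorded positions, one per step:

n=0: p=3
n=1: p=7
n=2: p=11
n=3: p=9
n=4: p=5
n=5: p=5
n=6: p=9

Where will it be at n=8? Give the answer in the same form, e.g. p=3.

The value travels 4 per step and bounces off the walls at 3 and 12.
  step 7: 9 → 11
  step 8: 11 → 7

p=7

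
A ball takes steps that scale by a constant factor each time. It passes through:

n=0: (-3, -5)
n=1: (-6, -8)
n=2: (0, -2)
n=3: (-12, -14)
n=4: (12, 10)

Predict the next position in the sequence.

(-36, -38)

Consecutive displacements (-3, -3), (+6, +6), (-12, -12), (+24, +24) scale by a factor of -2 each step.
step 5: (12, 10) + (-48, -48) → (-36, -38)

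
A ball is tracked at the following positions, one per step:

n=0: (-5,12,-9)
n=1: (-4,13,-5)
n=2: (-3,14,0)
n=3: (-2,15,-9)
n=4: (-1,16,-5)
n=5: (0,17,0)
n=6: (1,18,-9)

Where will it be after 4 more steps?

(5,22,-5)

The first coordinate changes by +1 each step, so at step 10 it is -5 + 10·(1) = 5.
The second coordinate changes by +1 each step, so at step 10 it is 12 + 10·(1) = 22.
The third coordinate repeats the cycle [-9, -5, 0] with period 3; step 10 mod 3 = 1, giving -5.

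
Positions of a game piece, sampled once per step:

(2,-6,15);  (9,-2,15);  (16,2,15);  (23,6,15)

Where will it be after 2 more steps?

The position changes by (+7,+4,+0) every step.
step 4: (23,6,15) + (+7,+4,+0) → (30,10,15)
step 5: (30,10,15) + (+7,+4,+0) → (37,14,15)

(37,14,15)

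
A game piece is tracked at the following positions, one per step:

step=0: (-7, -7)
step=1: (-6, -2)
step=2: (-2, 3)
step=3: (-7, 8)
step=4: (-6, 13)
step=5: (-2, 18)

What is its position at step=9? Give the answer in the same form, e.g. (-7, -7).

First: cycles through -7, -6, -2 every 3 steps. Step 9 lands at position 0 of the cycle → -7.
Second: linear, +5 per step → 38 at step 9.

(-7, 38)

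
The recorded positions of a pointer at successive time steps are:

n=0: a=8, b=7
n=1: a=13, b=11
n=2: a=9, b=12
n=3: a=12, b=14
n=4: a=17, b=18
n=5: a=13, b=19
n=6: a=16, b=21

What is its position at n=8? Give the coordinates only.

Differencing gives (+5,+4), (-4,+1), (+3,+2), (+5,+4), (-4,+1), (+3,+2). This is the pattern (+5,+4), (-4,+1), (+3,+2) repeated.
step 7: apply (+5,+4) → a=21, b=25
step 8: apply (-4,+1) → a=17, b=26

a=17, b=26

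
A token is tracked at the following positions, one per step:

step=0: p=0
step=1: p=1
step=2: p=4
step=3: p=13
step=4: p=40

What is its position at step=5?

p=121

The jumps are +1, +3, +9, +27 — a geometric progression with ratio 3.
step 5: 40 + 81 → p=121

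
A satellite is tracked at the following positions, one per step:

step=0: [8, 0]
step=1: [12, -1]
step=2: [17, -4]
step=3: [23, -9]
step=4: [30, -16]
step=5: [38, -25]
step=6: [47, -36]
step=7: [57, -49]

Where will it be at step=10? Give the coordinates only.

[93, -100]

First differences are [+4, -1], [+5, -3], [+6, -5], [+7, -7], [+8, -9], [+9, -11], [+10, -13]; their common second difference is [+1, -2] (constant acceleration).
step 8: [57, -49] + [+11, -15] → [68, -64]
step 9: [68, -64] + [+12, -17] → [80, -81]
step 10: [80, -81] + [+13, -19] → [93, -100]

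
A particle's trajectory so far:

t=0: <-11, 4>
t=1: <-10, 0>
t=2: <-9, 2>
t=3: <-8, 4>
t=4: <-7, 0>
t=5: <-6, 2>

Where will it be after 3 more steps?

The first coordinate changes by +1 each step, so at step 8 it is -11 + 8·(1) = -3.
The second coordinate repeats the cycle [4, 0, 2] with period 3; step 8 mod 3 = 2, giving 2.

<-3, 2>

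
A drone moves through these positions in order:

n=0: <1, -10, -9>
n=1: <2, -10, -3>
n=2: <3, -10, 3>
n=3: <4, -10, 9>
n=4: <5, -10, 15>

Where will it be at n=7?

<8, -10, 33>

Each step adds <+1, +0, +6> to the position.
step 5: <5, -10, 15> + <+1, +0, +6> → <6, -10, 21>
step 6: <6, -10, 21> + <+1, +0, +6> → <7, -10, 27>
step 7: <7, -10, 27> + <+1, +0, +6> → <8, -10, 33>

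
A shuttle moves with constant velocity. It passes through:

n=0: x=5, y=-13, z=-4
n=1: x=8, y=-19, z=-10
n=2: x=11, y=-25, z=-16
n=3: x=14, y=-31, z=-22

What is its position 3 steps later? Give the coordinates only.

Each step adds (+3,-6,-6) to the position.
step 4: x=14, y=-31, z=-22 + (+3,-6,-6) → x=17, y=-37, z=-28
step 5: x=17, y=-37, z=-28 + (+3,-6,-6) → x=20, y=-43, z=-34
step 6: x=20, y=-43, z=-34 + (+3,-6,-6) → x=23, y=-49, z=-40

x=23, y=-49, z=-40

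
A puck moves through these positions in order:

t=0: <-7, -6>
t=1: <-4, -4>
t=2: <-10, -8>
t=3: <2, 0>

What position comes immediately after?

<-22, -16>

Consecutive displacements <+3, +2>, <-6, -4>, <+12, +8> scale by a factor of -2 each step.
step 4: <2, 0> + <-24, -16> → <-22, -16>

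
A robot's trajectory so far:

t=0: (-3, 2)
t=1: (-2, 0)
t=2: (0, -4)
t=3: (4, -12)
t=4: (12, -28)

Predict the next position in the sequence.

Step-to-step displacements: (+1, -2), (+2, -4), (+4, -8), (+8, -16); each is 2× the previous.
step 5: (12, -28) + (+16, -32) → (28, -60)

(28, -60)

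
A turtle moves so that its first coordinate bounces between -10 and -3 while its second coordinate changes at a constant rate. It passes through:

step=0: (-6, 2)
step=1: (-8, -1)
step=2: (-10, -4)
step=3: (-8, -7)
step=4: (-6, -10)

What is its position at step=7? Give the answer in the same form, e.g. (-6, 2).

(-6, -19)

The first coordinate reflects between -10 and -3, moving 2 per step.
  step 5: -6 → -4
  step 6: -4 → -4
  step 7: -4 → -6
The second coordinate changes by -3 each step: at step 7 it is -19.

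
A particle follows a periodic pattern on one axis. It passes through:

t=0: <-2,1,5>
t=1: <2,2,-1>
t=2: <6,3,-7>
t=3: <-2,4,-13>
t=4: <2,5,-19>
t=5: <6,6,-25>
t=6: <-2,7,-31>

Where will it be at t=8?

<6,9,-43>

The first coordinate repeats the cycle [-2, 2, 6] with period 3; step 8 mod 3 = 2, giving 6.
The second coordinate changes by +1 each step, so at step 8 it is 1 + 8·(1) = 9.
The third coordinate changes by -6 each step, so at step 8 it is 5 + 8·(-6) = -43.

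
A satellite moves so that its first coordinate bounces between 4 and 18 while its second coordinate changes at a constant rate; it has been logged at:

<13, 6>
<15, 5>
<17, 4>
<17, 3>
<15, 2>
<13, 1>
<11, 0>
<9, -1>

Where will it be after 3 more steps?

<5, -4>

The first coordinate reflects between 4 and 18, moving 2 per step.
  step 8: 9 → 7
  step 9: 7 → 5
  step 10: 5 → 5
The second coordinate changes by -1 each step: at step 10 it is -4.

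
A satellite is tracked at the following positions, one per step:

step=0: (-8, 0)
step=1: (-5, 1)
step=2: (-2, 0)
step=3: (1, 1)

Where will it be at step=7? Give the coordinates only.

(13, 1)

The first coordinate changes by +3 each step, so at step 7 it is -8 + 7·(3) = 13.
The second coordinate repeats the cycle [0, 1] with period 2; step 7 mod 2 = 1, giving 1.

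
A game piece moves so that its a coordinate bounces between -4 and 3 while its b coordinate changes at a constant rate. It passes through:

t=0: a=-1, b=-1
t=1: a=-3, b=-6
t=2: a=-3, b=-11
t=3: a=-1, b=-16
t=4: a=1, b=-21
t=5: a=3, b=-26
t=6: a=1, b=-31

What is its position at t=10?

a=-1, b=-51

The a coordinate travels 2 per step and bounces off the walls at -4 and 3.
  step 7: 1 → -1
  step 8: -1 → -3
  step 9: -3 → -3
  step 10: -3 → -1
The b coordinate changes by -5 each step: at step 10 it is -51.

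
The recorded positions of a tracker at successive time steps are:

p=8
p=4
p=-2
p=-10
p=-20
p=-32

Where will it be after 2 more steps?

p=-62

Taking differences between consecutive positions: -4, -6, -8, -10, -12. These grow by -2 each step.
step 6: -32 − 14 → p=-46
step 7: -46 − 16 → p=-62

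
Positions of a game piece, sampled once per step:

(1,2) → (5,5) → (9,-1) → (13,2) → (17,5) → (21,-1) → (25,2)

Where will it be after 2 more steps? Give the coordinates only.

The first coordinate changes by +4 each step, so at step 8 it is 1 + 8·(4) = 33.
The second coordinate repeats the cycle [2, 5, -1] with period 3; step 8 mod 3 = 2, giving -1.

(33,-1)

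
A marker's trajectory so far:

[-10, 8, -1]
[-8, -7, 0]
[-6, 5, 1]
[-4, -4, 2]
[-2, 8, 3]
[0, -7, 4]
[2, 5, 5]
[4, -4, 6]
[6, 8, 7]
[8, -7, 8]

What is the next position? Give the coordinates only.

[10, 5, 9]

The first coordinate changes by +2 each step, so at step 10 it is -10 + 10·(2) = 10.
The second coordinate repeats the cycle [8, -7, 5, -4] with period 4; step 10 mod 4 = 2, giving 5.
The third coordinate changes by +1 each step, so at step 10 it is -1 + 10·(1) = 9.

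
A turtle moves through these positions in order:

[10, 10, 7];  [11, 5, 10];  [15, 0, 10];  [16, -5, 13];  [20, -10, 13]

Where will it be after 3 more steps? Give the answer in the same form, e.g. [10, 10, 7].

[26, -25, 19]

The moves between consecutive positions are [+1, -5, +3], [+4, -5, +0], [+1, -5, +3], [+4, -5, +0]; they repeat the 2-cycle [[+1, -5, +3], [+4, -5, +0]].
step 5: apply [+1, -5, +3] → [21, -15, 16]
step 6: apply [+4, -5, +0] → [25, -20, 16]
step 7: apply [+1, -5, +3] → [26, -25, 19]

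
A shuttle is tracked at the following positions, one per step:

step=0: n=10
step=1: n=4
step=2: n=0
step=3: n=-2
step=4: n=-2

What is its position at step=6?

Taking differences between consecutive positions: -6, -4, -2, +0. These grow by +2 each step.
step 5: -2 + 2 → n=0
step 6: 0 + 4 → n=4

n=4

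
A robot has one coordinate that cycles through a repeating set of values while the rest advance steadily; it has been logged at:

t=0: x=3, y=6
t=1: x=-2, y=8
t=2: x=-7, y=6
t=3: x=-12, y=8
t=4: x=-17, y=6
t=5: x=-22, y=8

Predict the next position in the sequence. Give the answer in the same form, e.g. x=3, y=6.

X: linear, -5 per step → -27 at step 6.
Y: cycles through 6, 8 every 2 steps. Step 6 lands at position 0 of the cycle → 6.

x=-27, y=6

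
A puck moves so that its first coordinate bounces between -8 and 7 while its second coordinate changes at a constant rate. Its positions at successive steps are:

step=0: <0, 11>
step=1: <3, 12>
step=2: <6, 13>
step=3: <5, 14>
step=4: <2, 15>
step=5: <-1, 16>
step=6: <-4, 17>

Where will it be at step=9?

<-3, 20>

The first coordinate reflects between -8 and 7, moving 3 per step.
  step 7: -4 → -7
  step 8: -7 → -6
  step 9: -6 → -3
The second coordinate changes by +1 each step: at step 9 it is 20.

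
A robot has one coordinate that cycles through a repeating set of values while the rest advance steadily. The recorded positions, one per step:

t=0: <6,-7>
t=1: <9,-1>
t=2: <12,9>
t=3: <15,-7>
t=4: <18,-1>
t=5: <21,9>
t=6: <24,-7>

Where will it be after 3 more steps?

<33,-7>

First: linear, +3 per step → 33 at step 9.
Second: cycles through -7, -1, 9 every 3 steps. Step 9 lands at position 0 of the cycle → -7.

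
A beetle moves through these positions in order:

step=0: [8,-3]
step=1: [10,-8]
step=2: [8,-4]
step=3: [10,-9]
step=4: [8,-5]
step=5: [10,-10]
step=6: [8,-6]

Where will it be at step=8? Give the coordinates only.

[8,-7]

The moves between consecutive positions are [+2,-5], [-2,+4], [+2,-5], [-2,+4], [+2,-5], [-2,+4]; they repeat the 2-cycle [[+2,-5], [-2,+4]].
step 7: apply [+2,-5] → [10,-11]
step 8: apply [-2,+4] → [8,-7]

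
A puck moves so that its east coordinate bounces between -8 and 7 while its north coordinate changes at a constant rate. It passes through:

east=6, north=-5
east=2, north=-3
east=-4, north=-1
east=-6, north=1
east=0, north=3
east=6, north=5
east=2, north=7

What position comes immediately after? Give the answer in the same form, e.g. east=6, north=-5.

east=-4, north=9

The east coordinate reflects between -8 and 7, moving 6 per step.
  step 7: 2 → -4
The north coordinate changes by +2 each step: at step 7 it is 9.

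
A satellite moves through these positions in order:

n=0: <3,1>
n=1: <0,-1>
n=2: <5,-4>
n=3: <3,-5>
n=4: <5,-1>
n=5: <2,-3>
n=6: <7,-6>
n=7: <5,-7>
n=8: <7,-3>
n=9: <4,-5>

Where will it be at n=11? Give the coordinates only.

<7,-9>

Differencing gives <-3,-2>, <+5,-3>, <-2,-1>, <+2,+4>, <-3,-2>, <+5,-3>, <-2,-1>, <+2,+4>, <-3,-2>. This is the pattern <-3,-2>, <+5,-3>, <-2,-1>, <+2,+4> repeated.
step 10: apply <+5,-3> → <9,-8>
step 11: apply <-2,-1> → <7,-9>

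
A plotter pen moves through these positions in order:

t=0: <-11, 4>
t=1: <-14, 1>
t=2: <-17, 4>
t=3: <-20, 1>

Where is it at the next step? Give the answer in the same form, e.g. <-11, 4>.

First: linear, -3 per step → -23 at step 4.
Second: cycles through 4, 1 every 2 steps. Step 4 lands at position 0 of the cycle → 4.

<-23, 4>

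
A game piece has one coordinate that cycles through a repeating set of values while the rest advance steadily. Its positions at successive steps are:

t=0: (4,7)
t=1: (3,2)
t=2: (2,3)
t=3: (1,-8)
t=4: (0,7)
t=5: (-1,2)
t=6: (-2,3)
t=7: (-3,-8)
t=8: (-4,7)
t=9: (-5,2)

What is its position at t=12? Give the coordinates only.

First: linear, -1 per step → -8 at step 12.
Second: cycles through 7, 2, 3, -8 every 4 steps. Step 12 lands at position 0 of the cycle → 7.

(-8,7)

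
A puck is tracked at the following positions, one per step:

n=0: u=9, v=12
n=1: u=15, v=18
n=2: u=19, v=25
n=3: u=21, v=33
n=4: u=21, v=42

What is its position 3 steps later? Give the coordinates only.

First differences are (+6, +6), (+4, +7), (+2, +8), (+0, +9); their common second difference is (-2, +1) (constant acceleration).
step 5: u=21, v=42 + (-2, +10) → u=19, v=52
step 6: u=19, v=52 + (-4, +11) → u=15, v=63
step 7: u=15, v=63 + (-6, +12) → u=9, v=75

u=9, v=75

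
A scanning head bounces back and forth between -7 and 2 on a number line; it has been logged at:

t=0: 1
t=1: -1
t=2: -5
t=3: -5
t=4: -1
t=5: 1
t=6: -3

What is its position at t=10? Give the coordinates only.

The value reflects between -7 and 2, moving 4 per step.
  step 7: -3 → -7
  step 8: -7 → -3
  step 9: -3 → 1
  step 10: 1 → -1

-1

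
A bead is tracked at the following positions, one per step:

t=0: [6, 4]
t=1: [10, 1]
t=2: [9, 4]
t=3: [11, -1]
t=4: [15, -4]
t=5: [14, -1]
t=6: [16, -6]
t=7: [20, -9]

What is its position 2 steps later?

Step-to-step displacements: [+4, -3], [-1, +3], [+2, -5], [+4, -3], [-1, +3], [+2, -5], [+4, -3] — a repeating cycle of length 3.
step 8: apply [-1, +3] → [19, -6]
step 9: apply [+2, -5] → [21, -11]

[21, -11]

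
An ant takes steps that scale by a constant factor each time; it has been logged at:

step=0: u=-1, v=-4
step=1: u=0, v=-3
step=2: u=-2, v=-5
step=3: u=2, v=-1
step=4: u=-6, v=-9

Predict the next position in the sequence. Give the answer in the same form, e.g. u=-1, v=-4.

Consecutive displacements (+1,+1), (-2,-2), (+4,+4), (-8,-8) scale by a factor of -2 each step.
step 5: u=-6, v=-9 + (+16,+16) → u=10, v=7

u=10, v=7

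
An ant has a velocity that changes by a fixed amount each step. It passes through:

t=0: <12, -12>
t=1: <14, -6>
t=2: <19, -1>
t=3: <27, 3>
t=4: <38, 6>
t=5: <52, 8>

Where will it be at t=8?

<112, 8>

First differences are <+2, +6>, <+5, +5>, <+8, +4>, <+11, +3>, <+14, +2>; their common second difference is <+3, -1> (constant acceleration).
step 6: <52, 8> + <+17, +1> → <69, 9>
step 7: <69, 9> + <+20, +0> → <89, 9>
step 8: <89, 9> + <+23, -1> → <112, 8>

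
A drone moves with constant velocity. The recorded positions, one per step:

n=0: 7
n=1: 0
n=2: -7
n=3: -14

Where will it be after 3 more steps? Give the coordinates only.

-35

Each step adds -7 to the position.
step 4: -14 − 7 → -21
step 5: -21 − 7 → -28
step 6: -28 − 7 → -35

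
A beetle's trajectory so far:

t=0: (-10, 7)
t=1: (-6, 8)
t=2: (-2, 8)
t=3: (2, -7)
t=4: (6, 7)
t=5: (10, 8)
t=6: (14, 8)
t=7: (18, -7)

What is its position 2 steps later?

(26, 8)

The first coordinate changes by +4 each step, so at step 9 it is -10 + 9·(4) = 26.
The second coordinate repeats the cycle [7, 8, 8, -7] with period 4; step 9 mod 4 = 1, giving 8.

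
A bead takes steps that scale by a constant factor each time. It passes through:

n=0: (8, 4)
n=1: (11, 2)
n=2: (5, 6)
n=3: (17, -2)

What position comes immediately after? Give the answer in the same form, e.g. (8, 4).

(-7, 14)

Consecutive displacements (+3, -2), (-6, +4), (+12, -8) scale by a factor of -2 each step.
step 4: (17, -2) + (-24, +16) → (-7, 14)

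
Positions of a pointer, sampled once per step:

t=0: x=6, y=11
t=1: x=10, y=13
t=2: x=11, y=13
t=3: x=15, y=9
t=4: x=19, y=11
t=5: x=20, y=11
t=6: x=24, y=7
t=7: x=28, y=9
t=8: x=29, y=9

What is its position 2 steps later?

Step-to-step displacements: (+4, +2), (+1, +0), (+4, -4), (+4, +2), (+1, +0), (+4, -4), (+4, +2), (+1, +0) — a repeating cycle of length 3.
step 9: apply (+4, -4) → x=33, y=5
step 10: apply (+4, +2) → x=37, y=7

x=37, y=7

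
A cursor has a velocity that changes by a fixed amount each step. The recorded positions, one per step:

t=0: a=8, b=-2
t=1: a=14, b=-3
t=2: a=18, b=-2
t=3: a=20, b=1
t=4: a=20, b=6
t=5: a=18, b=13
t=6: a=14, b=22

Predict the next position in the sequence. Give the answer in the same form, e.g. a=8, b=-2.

a=8, b=33

Successive displacements: (+6,-1), (+4,+1), (+2,+3), (+0,+5), (-2,+7), (-4,+9) — each changes by (-2,+2).
step 7: a=14, b=22 + (-6,+11) → a=8, b=33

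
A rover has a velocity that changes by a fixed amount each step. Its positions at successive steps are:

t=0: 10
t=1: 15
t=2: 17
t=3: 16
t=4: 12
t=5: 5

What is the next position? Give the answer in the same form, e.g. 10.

-5

Successive displacements: +5, +2, -1, -4, -7 — each changes by -3.
step 6: 5 − 10 → -5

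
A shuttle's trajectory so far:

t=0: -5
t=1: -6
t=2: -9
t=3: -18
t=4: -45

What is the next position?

-126

Consecutive displacements -1, -3, -9, -27 scale by a factor of 3 each step.
step 5: -45 − 81 → -126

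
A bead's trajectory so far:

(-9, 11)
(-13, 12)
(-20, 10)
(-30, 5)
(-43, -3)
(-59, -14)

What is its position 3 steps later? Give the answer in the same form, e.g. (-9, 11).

(-125, -65)

First differences are (-4, +1), (-7, -2), (-10, -5), (-13, -8), (-16, -11); their common second difference is (-3, -3) (constant acceleration).
step 6: (-59, -14) + (-19, -14) → (-78, -28)
step 7: (-78, -28) + (-22, -17) → (-100, -45)
step 8: (-100, -45) + (-25, -20) → (-125, -65)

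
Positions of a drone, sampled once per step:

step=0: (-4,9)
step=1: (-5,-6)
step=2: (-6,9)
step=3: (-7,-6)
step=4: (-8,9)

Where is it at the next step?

First: linear, -1 per step → -9 at step 5.
Second: cycles through 9, -6 every 2 steps. Step 5 lands at position 1 of the cycle → -6.

(-9,-6)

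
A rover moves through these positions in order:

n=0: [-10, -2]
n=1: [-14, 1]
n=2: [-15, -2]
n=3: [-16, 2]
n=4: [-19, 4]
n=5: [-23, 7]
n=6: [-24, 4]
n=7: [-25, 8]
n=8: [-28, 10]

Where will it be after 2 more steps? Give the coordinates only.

Differencing gives [-4, +3], [-1, -3], [-1, +4], [-3, +2], [-4, +3], [-1, -3], [-1, +4], [-3, +2]. This is the pattern [-4, +3], [-1, -3], [-1, +4], [-3, +2] repeated.
step 9: apply [-4, +3] → [-32, 13]
step 10: apply [-1, -3] → [-33, 10]

[-33, 10]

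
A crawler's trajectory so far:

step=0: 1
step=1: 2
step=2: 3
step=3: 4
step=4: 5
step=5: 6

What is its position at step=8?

9

Constant displacement of +1 per step.
step 6: 6 + 1 → 7
step 7: 7 + 1 → 8
step 8: 8 + 1 → 9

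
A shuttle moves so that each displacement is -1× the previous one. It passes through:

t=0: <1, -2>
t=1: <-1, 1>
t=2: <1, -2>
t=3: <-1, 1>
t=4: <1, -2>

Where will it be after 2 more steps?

Consecutive displacements <-2, +3>, <+2, -3>, <-2, +3>, <+2, -3> scale by a factor of -1 each step.
step 5: <1, -2> + <-2, +3> → <-1, 1>
step 6: <-1, 1> + <+2, -3> → <1, -2>

<1, -2>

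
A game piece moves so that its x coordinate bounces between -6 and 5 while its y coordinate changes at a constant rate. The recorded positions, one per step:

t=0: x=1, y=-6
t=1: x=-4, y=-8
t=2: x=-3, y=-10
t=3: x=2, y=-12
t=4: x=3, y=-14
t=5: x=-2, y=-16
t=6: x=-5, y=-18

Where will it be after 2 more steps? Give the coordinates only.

x=5, y=-22

The x coordinate travels 5 per step and bounces off the walls at -6 and 5.
  step 7: -5 → 0
  step 8: 0 → 5
The y coordinate changes by -2 each step: at step 8 it is -22.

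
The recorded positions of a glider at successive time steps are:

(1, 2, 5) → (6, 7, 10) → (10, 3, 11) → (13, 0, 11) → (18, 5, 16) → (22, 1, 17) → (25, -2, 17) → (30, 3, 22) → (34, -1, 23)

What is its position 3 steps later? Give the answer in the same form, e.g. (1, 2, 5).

Step-to-step displacements: (+5, +5, +5), (+4, -4, +1), (+3, -3, +0), (+5, +5, +5), (+4, -4, +1), (+3, -3, +0), (+5, +5, +5), (+4, -4, +1) — a repeating cycle of length 3.
step 9: apply (+3, -3, +0) → (37, -4, 23)
step 10: apply (+5, +5, +5) → (42, 1, 28)
step 11: apply (+4, -4, +1) → (46, -3, 29)

(46, -3, 29)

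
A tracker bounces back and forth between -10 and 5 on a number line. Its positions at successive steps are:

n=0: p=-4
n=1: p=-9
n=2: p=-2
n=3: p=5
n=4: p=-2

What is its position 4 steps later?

The value reflects between -10 and 5, moving 7 per step.
  step 5: -2 → -9
  step 6: -9 → -4
  step 7: -4 → 3
  step 8: 3 → 0

p=0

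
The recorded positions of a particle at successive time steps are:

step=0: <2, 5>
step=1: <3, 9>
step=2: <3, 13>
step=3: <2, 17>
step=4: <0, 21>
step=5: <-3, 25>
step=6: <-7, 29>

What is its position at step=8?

<-18, 37>

Taking differences between consecutive positions: <+1, +4>, <+0, +4>, <-1, +4>, <-2, +4>, <-3, +4>, <-4, +4>. These grow by <-1, +0> each step.
step 7: <-7, 29> + <-5, +4> → <-12, 33>
step 8: <-12, 33> + <-6, +4> → <-18, 37>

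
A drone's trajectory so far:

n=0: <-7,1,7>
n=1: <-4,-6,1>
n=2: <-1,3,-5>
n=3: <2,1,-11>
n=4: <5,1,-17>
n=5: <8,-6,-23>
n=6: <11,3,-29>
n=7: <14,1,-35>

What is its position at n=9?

<20,-6,-47>

The first coordinate changes by +3 each step, so at step 9 it is -7 + 9·(3) = 20.
The second coordinate repeats the cycle [1, -6, 3, 1] with period 4; step 9 mod 4 = 1, giving -6.
The third coordinate changes by -6 each step, so at step 9 it is 7 + 9·(-6) = -47.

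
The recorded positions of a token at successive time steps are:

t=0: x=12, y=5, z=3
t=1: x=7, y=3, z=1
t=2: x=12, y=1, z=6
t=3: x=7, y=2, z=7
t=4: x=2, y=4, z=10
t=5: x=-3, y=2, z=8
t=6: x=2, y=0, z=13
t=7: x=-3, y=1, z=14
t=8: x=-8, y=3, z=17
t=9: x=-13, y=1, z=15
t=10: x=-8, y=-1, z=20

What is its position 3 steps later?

Step-to-step displacements: (-5, -2, -2), (+5, -2, +5), (-5, +1, +1), (-5, +2, +3), (-5, -2, -2), (+5, -2, +5), (-5, +1, +1), (-5, +2, +3), (-5, -2, -2), (+5, -2, +5) — a repeating cycle of length 4.
step 11: apply (-5, +1, +1) → x=-13, y=0, z=21
step 12: apply (-5, +2, +3) → x=-18, y=2, z=24
step 13: apply (-5, -2, -2) → x=-23, y=0, z=22

x=-23, y=0, z=22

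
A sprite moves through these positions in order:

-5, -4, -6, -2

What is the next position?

Consecutive displacements +1, -2, +4 scale by a factor of -2 each step.
step 4: -2 − 8 → -10

-10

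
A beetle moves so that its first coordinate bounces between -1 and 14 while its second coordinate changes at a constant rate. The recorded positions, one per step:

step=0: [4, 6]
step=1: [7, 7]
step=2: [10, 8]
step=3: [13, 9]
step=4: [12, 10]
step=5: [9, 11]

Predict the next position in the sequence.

The first coordinate reflects between -1 and 14, moving 3 per step.
  step 6: 9 → 6
The second coordinate changes by +1 each step: at step 6 it is 12.

[6, 12]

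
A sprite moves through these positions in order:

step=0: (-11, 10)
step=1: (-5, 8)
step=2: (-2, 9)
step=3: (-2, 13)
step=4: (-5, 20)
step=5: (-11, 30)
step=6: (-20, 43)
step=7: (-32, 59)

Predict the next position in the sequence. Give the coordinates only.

(-47, 78)

Successive displacements: (+6, -2), (+3, +1), (+0, +4), (-3, +7), (-6, +10), (-9, +13), (-12, +16) — each changes by (-3, +3).
step 8: (-32, 59) + (-15, +19) → (-47, 78)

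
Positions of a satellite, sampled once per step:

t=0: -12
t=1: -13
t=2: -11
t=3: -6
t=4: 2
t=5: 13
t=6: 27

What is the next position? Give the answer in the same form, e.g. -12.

First differences are -1, +2, +5, +8, +11, +14; their common second difference is +3 (constant acceleration).
step 7: 27 + 17 → 44

44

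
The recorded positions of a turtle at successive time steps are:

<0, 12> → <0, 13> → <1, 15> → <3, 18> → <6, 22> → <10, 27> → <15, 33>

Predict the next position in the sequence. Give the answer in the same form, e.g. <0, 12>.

<21, 40>

First differences are <+0, +1>, <+1, +2>, <+2, +3>, <+3, +4>, <+4, +5>, <+5, +6>; their common second difference is <+1, +1> (constant acceleration).
step 7: <15, 33> + <+6, +7> → <21, 40>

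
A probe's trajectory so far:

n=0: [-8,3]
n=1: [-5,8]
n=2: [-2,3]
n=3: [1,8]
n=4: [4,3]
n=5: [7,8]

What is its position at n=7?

First: linear, +3 per step → 13 at step 7.
Second: cycles through 3, 8 every 2 steps. Step 7 lands at position 1 of the cycle → 8.

[13,8]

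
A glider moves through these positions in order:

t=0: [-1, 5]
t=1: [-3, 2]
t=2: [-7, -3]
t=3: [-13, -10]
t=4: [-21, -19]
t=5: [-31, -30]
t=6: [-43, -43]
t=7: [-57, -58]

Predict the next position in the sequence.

Taking differences between consecutive positions: [-2, -3], [-4, -5], [-6, -7], [-8, -9], [-10, -11], [-12, -13], [-14, -15]. These grow by [-2, -2] each step.
step 8: [-57, -58] + [-16, -17] → [-73, -75]

[-73, -75]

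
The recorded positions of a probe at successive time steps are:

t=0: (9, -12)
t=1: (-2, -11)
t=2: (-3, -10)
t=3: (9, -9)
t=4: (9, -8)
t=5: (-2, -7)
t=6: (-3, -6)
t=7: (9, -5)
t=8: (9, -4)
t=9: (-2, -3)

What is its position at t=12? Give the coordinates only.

(9, 0)

The first coordinate repeats the cycle [9, -2, -3, 9] with period 4; step 12 mod 4 = 0, giving 9.
The second coordinate changes by +1 each step, so at step 12 it is -12 + 12·(1) = 0.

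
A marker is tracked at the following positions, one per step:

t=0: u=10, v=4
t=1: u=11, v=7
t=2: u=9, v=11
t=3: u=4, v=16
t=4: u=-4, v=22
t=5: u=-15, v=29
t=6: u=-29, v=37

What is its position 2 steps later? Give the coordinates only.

First differences are (+1,+3), (-2,+4), (-5,+5), (-8,+6), (-11,+7), (-14,+8); their common second difference is (-3,+1) (constant acceleration).
step 7: u=-29, v=37 + (-17,+9) → u=-46, v=46
step 8: u=-46, v=46 + (-20,+10) → u=-66, v=56

u=-66, v=56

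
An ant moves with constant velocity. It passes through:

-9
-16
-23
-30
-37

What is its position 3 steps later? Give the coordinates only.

The position changes by -7 every step.
step 5: -37 − 7 → -44
step 6: -44 − 7 → -51
step 7: -51 − 7 → -58

-58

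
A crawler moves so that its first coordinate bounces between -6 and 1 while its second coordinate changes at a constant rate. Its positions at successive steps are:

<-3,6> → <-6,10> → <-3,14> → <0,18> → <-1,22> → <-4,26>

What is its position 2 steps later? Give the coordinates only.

<-2,34>

The first coordinate travels 3 per step and bounces off the walls at -6 and 1.
  step 6: -4 → -5
  step 7: -5 → -2
The second coordinate changes by +4 each step: at step 7 it is 34.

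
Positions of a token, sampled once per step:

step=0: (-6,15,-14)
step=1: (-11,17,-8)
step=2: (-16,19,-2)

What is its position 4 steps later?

(-36,27,22)

The position changes by (-5,+2,+6) every step.
step 3: (-16,19,-2) + (-5,+2,+6) → (-21,21,4)
step 4: (-21,21,4) + (-5,+2,+6) → (-26,23,10)
step 5: (-26,23,10) + (-5,+2,+6) → (-31,25,16)
step 6: (-31,25,16) + (-5,+2,+6) → (-36,27,22)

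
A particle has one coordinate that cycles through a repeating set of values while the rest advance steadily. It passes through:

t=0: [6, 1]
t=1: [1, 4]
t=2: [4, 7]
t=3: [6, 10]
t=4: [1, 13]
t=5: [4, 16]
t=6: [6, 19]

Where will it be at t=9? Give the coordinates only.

The first coordinate repeats the cycle [6, 1, 4] with period 3; step 9 mod 3 = 0, giving 6.
The second coordinate changes by +3 each step, so at step 9 it is 1 + 9·(3) = 28.

[6, 28]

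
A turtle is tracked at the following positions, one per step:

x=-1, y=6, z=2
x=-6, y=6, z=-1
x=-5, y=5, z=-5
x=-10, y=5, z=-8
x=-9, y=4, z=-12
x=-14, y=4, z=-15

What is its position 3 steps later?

x=-17, y=2, z=-26

Step-to-step displacements: (-5, +0, -3), (+1, -1, -4), (-5, +0, -3), (+1, -1, -4), (-5, +0, -3) — a repeating cycle of length 2.
step 6: apply (+1, -1, -4) → x=-13, y=3, z=-19
step 7: apply (-5, +0, -3) → x=-18, y=3, z=-22
step 8: apply (+1, -1, -4) → x=-17, y=2, z=-26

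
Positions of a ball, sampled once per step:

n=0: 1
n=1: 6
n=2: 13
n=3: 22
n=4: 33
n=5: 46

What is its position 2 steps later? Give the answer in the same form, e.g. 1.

78

First differences are +5, +7, +9, +11, +13; their common second difference is +2 (constant acceleration).
step 6: 46 + 15 → 61
step 7: 61 + 17 → 78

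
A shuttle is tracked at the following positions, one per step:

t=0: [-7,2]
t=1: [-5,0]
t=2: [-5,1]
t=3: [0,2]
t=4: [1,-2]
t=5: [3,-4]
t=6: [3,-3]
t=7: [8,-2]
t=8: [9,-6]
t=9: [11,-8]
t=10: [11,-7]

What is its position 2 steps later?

The moves between consecutive positions are [+2,-2], [+0,+1], [+5,+1], [+1,-4], [+2,-2], [+0,+1], [+5,+1], [+1,-4], [+2,-2], [+0,+1]; they repeat the 4-cycle [[+2,-2], [+0,+1], [+5,+1], [+1,-4]].
step 11: apply [+5,+1] → [16,-6]
step 12: apply [+1,-4] → [17,-10]

[17,-10]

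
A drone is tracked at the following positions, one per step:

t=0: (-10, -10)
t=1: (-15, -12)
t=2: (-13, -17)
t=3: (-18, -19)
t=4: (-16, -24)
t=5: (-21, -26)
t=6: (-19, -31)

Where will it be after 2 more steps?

Step-to-step displacements: (-5, -2), (+2, -5), (-5, -2), (+2, -5), (-5, -2), (+2, -5) — a repeating cycle of length 2.
step 7: apply (-5, -2) → (-24, -33)
step 8: apply (+2, -5) → (-22, -38)

(-22, -38)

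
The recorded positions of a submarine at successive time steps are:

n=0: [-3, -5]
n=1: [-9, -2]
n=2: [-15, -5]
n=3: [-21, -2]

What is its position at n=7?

[-45, -2]

The first coordinate changes by -6 each step, so at step 7 it is -3 + 7·(-6) = -45.
The second coordinate repeats the cycle [-5, -2] with period 2; step 7 mod 2 = 1, giving -2.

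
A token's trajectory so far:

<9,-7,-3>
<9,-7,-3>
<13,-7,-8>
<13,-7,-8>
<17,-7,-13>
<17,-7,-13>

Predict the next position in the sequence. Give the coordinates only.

Step-to-step displacements: <+0,+0,+0>, <+4,+0,-5>, <+0,+0,+0>, <+4,+0,-5>, <+0,+0,+0> — a repeating cycle of length 2.
step 6: apply <+4,+0,-5> → <21,-7,-18>

<21,-7,-18>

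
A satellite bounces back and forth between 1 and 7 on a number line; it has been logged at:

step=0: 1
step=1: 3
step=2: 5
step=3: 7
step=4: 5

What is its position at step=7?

3

The value reflects between 1 and 7, moving 2 per step.
  step 5: 5 → 3
  step 6: 3 → 1
  step 7: 1 → 3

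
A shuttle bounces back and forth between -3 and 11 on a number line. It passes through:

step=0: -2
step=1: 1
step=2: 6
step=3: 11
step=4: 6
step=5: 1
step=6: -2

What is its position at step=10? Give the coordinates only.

4

The value reflects between -3 and 11, moving 5 per step.
  step 7: -2 → 3
  step 8: 3 → 8
  step 9: 8 → 9
  step 10: 9 → 4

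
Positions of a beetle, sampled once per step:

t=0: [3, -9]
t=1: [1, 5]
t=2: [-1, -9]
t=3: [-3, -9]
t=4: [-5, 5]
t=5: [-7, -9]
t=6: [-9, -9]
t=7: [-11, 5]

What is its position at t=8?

[-13, -9]

First: linear, -2 per step → -13 at step 8.
Second: cycles through -9, 5, -9 every 3 steps. Step 8 lands at position 2 of the cycle → -9.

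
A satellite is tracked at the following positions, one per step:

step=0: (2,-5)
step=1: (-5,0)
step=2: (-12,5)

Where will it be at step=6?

(-40,25)

The position changes by (-7,+5) every step.
step 3: (-12,5) + (-7,+5) → (-19,10)
step 4: (-19,10) + (-7,+5) → (-26,15)
step 5: (-26,15) + (-7,+5) → (-33,20)
step 6: (-33,20) + (-7,+5) → (-40,25)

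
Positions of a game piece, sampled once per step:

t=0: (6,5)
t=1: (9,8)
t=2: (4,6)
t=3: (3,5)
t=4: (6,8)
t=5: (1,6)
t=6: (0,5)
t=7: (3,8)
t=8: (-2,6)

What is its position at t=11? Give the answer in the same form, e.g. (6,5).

The moves between consecutive positions are (+3,+3), (-5,-2), (-1,-1), (+3,+3), (-5,-2), (-1,-1), (+3,+3), (-5,-2); they repeat the 3-cycle [(+3,+3), (-5,-2), (-1,-1)].
step 9: apply (-1,-1) → (-3,5)
step 10: apply (+3,+3) → (0,8)
step 11: apply (-5,-2) → (-5,6)

(-5,6)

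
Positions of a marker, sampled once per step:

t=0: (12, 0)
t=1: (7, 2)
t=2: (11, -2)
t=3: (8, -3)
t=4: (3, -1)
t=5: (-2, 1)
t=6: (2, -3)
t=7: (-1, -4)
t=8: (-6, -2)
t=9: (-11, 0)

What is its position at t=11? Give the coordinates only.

Step-to-step displacements: (-5, +2), (+4, -4), (-3, -1), (-5, +2), (-5, +2), (+4, -4), (-3, -1), (-5, +2), (-5, +2) — a repeating cycle of length 4.
step 10: apply (+4, -4) → (-7, -4)
step 11: apply (-3, -1) → (-10, -5)

(-10, -5)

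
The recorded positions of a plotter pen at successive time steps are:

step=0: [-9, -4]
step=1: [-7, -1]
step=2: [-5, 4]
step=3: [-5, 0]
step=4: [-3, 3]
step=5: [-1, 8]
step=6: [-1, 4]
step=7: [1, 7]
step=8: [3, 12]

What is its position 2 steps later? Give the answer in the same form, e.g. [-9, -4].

[5, 11]

Step-to-step displacements: [+2, +3], [+2, +5], [+0, -4], [+2, +3], [+2, +5], [+0, -4], [+2, +3], [+2, +5] — a repeating cycle of length 3.
step 9: apply [+0, -4] → [3, 8]
step 10: apply [+2, +3] → [5, 11]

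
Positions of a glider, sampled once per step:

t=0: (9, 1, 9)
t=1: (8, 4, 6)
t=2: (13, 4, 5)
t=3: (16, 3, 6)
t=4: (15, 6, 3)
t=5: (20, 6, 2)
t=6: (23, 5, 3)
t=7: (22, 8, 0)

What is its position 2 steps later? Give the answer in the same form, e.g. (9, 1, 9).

(30, 7, 0)

Differencing gives (-1, +3, -3), (+5, +0, -1), (+3, -1, +1), (-1, +3, -3), (+5, +0, -1), (+3, -1, +1), (-1, +3, -3). This is the pattern (-1, +3, -3), (+5, +0, -1), (+3, -1, +1) repeated.
step 8: apply (+5, +0, -1) → (27, 8, -1)
step 9: apply (+3, -1, +1) → (30, 7, 0)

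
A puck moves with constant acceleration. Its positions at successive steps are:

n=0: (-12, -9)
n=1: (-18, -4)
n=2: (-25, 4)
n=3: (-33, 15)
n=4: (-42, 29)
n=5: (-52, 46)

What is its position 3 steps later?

Successive displacements: (-6, +5), (-7, +8), (-8, +11), (-9, +14), (-10, +17) — each changes by (-1, +3).
step 6: (-52, 46) + (-11, +20) → (-63, 66)
step 7: (-63, 66) + (-12, +23) → (-75, 89)
step 8: (-75, 89) + (-13, +26) → (-88, 115)

(-88, 115)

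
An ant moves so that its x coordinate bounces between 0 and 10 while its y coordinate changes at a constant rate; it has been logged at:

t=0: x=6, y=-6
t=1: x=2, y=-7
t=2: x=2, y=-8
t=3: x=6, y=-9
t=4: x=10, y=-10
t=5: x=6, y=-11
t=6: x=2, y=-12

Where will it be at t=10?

x=6, y=-16

The x coordinate reflects between 0 and 10, moving 4 per step.
  step 7: 2 → 2
  step 8: 2 → 6
  step 9: 6 → 10
  step 10: 10 → 6
The y coordinate changes by -1 each step: at step 10 it is -16.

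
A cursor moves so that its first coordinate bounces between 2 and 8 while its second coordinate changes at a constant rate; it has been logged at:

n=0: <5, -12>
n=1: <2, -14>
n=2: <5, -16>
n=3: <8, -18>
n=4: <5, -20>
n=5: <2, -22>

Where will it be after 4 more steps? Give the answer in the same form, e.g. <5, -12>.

The first coordinate travels 3 per step and bounces off the walls at 2 and 8.
  step 6: 2 → 5
  step 7: 5 → 8
  step 8: 8 → 5
  step 9: 5 → 2
The second coordinate changes by -2 each step: at step 9 it is -30.

<2, -30>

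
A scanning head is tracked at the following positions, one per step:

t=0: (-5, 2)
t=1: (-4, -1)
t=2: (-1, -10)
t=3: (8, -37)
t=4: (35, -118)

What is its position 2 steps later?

(359, -1090)

Step-to-step displacements: (+1, -3), (+3, -9), (+9, -27), (+27, -81); each is 3× the previous.
step 5: (35, -118) + (+81, -243) → (116, -361)
step 6: (116, -361) + (+243, -729) → (359, -1090)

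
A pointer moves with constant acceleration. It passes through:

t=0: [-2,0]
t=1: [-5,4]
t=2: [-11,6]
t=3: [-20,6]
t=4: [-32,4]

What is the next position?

First differences are [-3,+4], [-6,+2], [-9,+0], [-12,-2]; their common second difference is [-3,-2] (constant acceleration).
step 5: [-32,4] + [-15,-4] → [-47,0]

[-47,0]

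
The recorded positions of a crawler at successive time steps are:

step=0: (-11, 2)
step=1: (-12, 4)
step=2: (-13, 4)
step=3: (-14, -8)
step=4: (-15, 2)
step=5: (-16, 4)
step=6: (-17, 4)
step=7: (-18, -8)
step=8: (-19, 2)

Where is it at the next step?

(-20, 4)

The first coordinate changes by -1 each step, so at step 9 it is -11 + 9·(-1) = -20.
The second coordinate repeats the cycle [2, 4, 4, -8] with period 4; step 9 mod 4 = 1, giving 4.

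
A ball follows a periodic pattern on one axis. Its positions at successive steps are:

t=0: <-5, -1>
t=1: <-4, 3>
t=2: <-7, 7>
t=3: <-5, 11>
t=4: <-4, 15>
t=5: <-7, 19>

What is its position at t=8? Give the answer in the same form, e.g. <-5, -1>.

The first coordinate repeats the cycle [-5, -4, -7] with period 3; step 8 mod 3 = 2, giving -7.
The second coordinate changes by +4 each step, so at step 8 it is -1 + 8·(4) = 31.

<-7, 31>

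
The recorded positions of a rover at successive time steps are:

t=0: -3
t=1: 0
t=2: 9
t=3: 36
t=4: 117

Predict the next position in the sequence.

360

The jumps are +3, +9, +27, +81 — a geometric progression with ratio 3.
step 5: 117 + 243 → 360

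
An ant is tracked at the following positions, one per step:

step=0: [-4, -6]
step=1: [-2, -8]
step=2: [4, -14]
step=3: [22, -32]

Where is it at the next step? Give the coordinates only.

The jumps are [+2, -2], [+6, -6], [+18, -18] — a geometric progression with ratio 3.
step 4: [22, -32] + [+54, -54] → [76, -86]

[76, -86]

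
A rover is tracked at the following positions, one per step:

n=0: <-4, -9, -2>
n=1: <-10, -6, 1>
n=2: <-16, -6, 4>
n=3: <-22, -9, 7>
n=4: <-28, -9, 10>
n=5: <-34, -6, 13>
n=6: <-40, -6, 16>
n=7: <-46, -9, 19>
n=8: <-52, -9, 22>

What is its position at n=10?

<-64, -6, 28>

First: linear, -6 per step → -64 at step 10.
Second: cycles through -9, -6, -6, -9 every 4 steps. Step 10 lands at position 2 of the cycle → -6.
Third: linear, +3 per step → 28 at step 10.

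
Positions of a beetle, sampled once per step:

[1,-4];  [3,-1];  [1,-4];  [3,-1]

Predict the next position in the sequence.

Step-to-step displacements: [+2,+3], [-2,-3], [+2,+3]; each is -1× the previous.
step 4: [3,-1] + [-2,-3] → [1,-4]

[1,-4]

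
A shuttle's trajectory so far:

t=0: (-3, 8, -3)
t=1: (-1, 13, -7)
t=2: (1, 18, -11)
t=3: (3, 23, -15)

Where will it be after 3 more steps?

(9, 38, -27)

Each step adds (+2, +5, -4) to the position.
step 4: (3, 23, -15) + (+2, +5, -4) → (5, 28, -19)
step 5: (5, 28, -19) + (+2, +5, -4) → (7, 33, -23)
step 6: (7, 33, -23) + (+2, +5, -4) → (9, 38, -27)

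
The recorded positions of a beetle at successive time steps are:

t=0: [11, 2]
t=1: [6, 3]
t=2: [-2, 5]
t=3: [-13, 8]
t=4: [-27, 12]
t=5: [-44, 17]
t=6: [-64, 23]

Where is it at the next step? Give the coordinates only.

First differences are [-5, +1], [-8, +2], [-11, +3], [-14, +4], [-17, +5], [-20, +6]; their common second difference is [-3, +1] (constant acceleration).
step 7: [-64, 23] + [-23, +7] → [-87, 30]

[-87, 30]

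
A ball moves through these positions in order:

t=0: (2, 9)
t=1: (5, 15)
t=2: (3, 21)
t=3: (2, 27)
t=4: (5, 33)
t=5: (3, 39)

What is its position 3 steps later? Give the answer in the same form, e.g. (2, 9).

(3, 57)

The first coordinate repeats the cycle [2, 5, 3] with period 3; step 8 mod 3 = 2, giving 3.
The second coordinate changes by +6 each step, so at step 8 it is 9 + 8·(6) = 57.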